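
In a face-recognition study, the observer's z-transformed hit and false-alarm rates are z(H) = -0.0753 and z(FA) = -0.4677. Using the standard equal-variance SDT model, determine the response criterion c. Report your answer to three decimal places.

c = 0.272

c = −½·[z(H) + z(FA)] = −½·(-0.0753 + (-0.4677)) = 0.2715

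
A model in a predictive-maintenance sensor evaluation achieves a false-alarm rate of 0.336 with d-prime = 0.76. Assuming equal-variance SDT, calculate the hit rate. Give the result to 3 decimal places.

z(false-alarm rate) = z(0.336) = -0.4234
z(H) = z(FA) + d' = -0.4234 + 0.76 = 0.3366
hit rate = Φ(0.3366) = 0.6318

hit rate = 0.632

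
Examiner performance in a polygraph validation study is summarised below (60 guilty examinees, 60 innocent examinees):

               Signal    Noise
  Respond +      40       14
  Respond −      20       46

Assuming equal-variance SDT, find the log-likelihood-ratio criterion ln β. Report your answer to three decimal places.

ln β = 0.172

H = 40/60 = 0.6667
FA = 14/60 = 0.2333
z(H) = z(0.6667) = 0.4308
z(FA) = z(0.2333) = -0.7280
ln β = −½·[z(H)² − z(FA)²] = −0.5 × (0.1856 − 0.5300) = 0.1722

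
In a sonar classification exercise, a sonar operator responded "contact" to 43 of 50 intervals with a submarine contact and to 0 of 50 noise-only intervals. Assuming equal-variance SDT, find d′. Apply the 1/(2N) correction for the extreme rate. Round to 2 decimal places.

d′ = 3.41

The false-alarm rate is 0/50 = 0, so apply the 1/(2N) correction: FA → 1/(2·50) = 0.01000.
z(H) = z(0.86000) = 1.080
z(FA) = z(0.01000) = -2.326
d' = 1.080 − (-2.326) = 3.406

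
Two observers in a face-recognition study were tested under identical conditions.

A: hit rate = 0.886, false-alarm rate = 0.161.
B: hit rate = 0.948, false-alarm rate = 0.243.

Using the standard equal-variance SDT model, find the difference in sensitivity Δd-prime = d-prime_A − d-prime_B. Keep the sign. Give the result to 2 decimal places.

Δd-prime = -0.13

A: z(0.886) = 1.206, z(0.161) = -0.990, d' = 2.196
B: z(0.948) = 1.626, z(0.243) = -0.697, d' = 2.323
Δd' = d'_A − d'_B = 2.196 − 2.323 = -0.127
B has the higher sensitivity.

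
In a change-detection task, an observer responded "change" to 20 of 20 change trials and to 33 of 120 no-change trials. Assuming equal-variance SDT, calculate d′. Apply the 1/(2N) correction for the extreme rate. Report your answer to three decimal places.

d′ = 2.558

The hit rate is 20/20 = 1, so apply the 1/(2N) correction: H → 1 − 1/(2·20) = 0.97500.
z(H) = z(0.97500) = 1.9600
z(FA) = z(0.27500) = -0.5978
d' = 1.9600 − (-0.5978) = 2.5578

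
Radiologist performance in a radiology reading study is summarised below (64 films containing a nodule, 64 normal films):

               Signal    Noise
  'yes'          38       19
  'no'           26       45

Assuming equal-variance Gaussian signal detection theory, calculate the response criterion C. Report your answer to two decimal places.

C = 0.15

H = 38/64 = 0.5938
FA = 19/64 = 0.2969
z(H) = z(0.5938) = 0.237
z(FA) = z(0.2969) = -0.533
c = −½·[z(H) + z(FA)] = −0.5 × (0.237 + (-0.533)) = 0.148
c > 0: the radiologist has a conservative response bias.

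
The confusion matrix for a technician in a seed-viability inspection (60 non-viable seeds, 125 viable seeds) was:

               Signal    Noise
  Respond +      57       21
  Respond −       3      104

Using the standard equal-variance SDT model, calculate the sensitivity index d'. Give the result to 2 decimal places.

H = 57/60 = 0.9500
FA = 21/125 = 0.1680
z(0.9500) = 1.6449, z(0.1680) = -0.9621
d' = z(H) − z(FA) = 1.6449 − (-0.9621) = 2.6070

d' = 2.61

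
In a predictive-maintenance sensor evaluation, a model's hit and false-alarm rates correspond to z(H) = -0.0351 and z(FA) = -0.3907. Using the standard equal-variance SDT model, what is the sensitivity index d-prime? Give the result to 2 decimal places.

d' = z(H) − z(FA) = -0.0351 − (-0.3907) = 0.3556

d-prime = 0.36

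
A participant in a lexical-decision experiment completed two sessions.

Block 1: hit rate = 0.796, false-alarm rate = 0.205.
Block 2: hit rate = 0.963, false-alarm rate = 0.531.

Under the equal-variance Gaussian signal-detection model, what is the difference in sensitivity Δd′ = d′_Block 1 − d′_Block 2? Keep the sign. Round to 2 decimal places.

Δd′ = -0.06

Block 1: z(0.796) = 0.827, z(0.205) = -0.824, d' = 1.651
Block 2: z(0.963) = 1.787, z(0.531) = 0.078, d' = 1.709
Δd' = d'_Block 1 − d'_Block 2 = 1.651 − 1.709 = -0.058
Block 2 has the higher sensitivity.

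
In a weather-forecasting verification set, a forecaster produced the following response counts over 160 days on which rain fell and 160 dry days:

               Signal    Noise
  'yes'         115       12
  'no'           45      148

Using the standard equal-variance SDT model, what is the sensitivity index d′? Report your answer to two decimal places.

d′ = 2.02

H = 115/160 = 0.7188
FA = 12/160 = 0.0750
Φ⁻¹(0.7188) = 0.5793, Φ⁻¹(0.0750) = -1.4395
d' = z(H) − z(FA) = 0.5793 − (-1.4395) = 2.0188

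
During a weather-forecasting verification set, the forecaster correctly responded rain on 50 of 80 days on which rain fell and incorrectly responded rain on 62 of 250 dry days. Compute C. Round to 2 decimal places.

H = 50/80 = 0.6250
FA = 62/250 = 0.2480
z(H) = z(0.6250) = 0.319
z(FA) = z(0.2480) = -0.681
c = −½·[z(H) + z(FA)] = −0.5 × (0.319 + (-0.681)) = 0.181

C = 0.18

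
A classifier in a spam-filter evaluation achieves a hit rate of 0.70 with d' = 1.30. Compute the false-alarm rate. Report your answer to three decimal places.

false-alarm rate = 0.219

z(hit rate) = z(0.70) = 0.5244
z(FA) = z(H) − d' = 0.5244 − 1.30 = -0.7756
false-alarm rate = Φ(-0.7756) = 0.2190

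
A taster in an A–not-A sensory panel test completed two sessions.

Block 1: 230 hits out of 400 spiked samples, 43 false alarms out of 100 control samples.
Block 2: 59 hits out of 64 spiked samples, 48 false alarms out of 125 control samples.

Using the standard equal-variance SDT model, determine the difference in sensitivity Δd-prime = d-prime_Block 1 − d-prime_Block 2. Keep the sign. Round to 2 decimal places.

Block 1: z(0.5750) = 0.189, z(0.4300) = -0.176, d' = 0.365
Block 2: z(0.9219) = 1.418, z(0.3840) = -0.295, d' = 1.713
Δd' = d'_Block 1 − d'_Block 2 = 0.365 − 1.713 = -1.348
Block 2 has the higher sensitivity.

Δd-prime = -1.35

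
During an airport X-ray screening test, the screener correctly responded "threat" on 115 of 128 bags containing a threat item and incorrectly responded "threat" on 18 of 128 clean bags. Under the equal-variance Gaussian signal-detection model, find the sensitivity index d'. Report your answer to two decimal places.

H = 115/128 = 0.8984
FA = 18/128 = 0.1406
Φ⁻¹(H) = Φ⁻¹(0.8984) = 1.2725
Φ⁻¹(FA) = Φ⁻¹(0.1406) = -1.0776
d' = z(H) − z(FA) = 1.2725 − (-1.0776) = 2.3501

d' = 2.35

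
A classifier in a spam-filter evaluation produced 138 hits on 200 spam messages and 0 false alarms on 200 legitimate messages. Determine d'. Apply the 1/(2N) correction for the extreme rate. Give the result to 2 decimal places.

d' = 3.30

The false-alarm rate is 0/200 = 0, so apply the 1/(2N) correction: FA → 1/(2·200) = 0.00250.
z(H) = z(0.69000) = 0.496
z(FA) = z(0.00250) = -2.807
d' = 0.496 − (-2.807) = 3.303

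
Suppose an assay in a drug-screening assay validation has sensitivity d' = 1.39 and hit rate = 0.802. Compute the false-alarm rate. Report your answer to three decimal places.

false-alarm rate = 0.294

z(hit rate) = z(0.802) = 0.8488
z(FA) = z(H) − d' = 0.8488 − 1.39 = -0.5412
false-alarm rate = Φ(-0.5412) = 0.2942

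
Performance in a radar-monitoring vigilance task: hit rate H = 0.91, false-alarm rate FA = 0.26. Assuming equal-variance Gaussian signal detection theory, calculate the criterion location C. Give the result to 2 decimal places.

Φ⁻¹(H) = Φ⁻¹(0.91) = 1.3408
Φ⁻¹(FA) = Φ⁻¹(0.26) = -0.6433
c = −½·[z(H) + z(FA)] = −0.5 × (1.3408 + (-0.6433)) = -0.34875
c < 0: the operator has a liberal response bias.

C = -0.35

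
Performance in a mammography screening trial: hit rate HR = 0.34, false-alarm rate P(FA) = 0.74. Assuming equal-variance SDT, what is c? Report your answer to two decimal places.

c = -0.12

Φ⁻¹(H) = -0.4125
Φ⁻¹(FA) = 0.6433
c = −½·[z(H) + z(FA)] = −0.5 × (-0.4125 + 0.6433) = -0.1154
c < 0: the reader has a liberal response bias.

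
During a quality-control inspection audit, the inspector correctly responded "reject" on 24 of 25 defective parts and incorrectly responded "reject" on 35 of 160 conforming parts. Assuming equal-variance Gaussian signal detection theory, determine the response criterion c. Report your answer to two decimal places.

H = 24/25 = 0.9600
FA = 35/160 = 0.2188
Φ⁻¹(H) = Φ⁻¹(0.9600) = 1.7507
Φ⁻¹(FA) = Φ⁻¹(0.2188) = -0.7763
c = −½·[z(H) + z(FA)] = −0.5 × (1.7507 + (-0.7763)) = -0.4872
c < 0: the inspector has a liberal response bias.

c = -0.49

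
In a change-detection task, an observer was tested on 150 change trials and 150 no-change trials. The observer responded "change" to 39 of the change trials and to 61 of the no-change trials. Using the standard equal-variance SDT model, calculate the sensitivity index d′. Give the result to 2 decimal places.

H = 39/150 = 0.2600
FA = 61/150 = 0.4067
z(H) = -0.6433
z(FA) = -0.2360
d' = z(H) − z(FA) = -0.6433 − (-0.2360) = -0.4073

d′ = -0.41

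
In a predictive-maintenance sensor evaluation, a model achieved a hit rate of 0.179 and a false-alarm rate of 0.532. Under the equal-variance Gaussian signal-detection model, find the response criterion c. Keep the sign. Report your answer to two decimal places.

c = 0.42

Φ⁻¹(0.179) = -0.919, Φ⁻¹(0.532) = 0.080
c = −½·[z(H) + z(FA)] = −0.5 × (-0.919 + 0.080) = 0.4195
c > 0: the model has a conservative response bias.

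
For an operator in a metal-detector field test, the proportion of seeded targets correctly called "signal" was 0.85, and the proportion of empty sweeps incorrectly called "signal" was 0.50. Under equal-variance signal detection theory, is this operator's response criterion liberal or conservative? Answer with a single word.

z(H) = 1.036, z(FA) = 0.000
c = −½·(z(H) + z(FA)) = -0.518
c < 0 → liberal criterion (biased toward responding “yes”).

liberal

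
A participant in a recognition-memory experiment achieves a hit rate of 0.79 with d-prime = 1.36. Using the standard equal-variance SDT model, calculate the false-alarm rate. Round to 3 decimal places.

z(hit rate) = z(0.79) = 0.8064
z(FA) = z(H) − d' = 0.8064 − 1.36 = -0.5536
false-alarm rate = Φ(-0.5536) = 0.2899

false-alarm rate = 0.290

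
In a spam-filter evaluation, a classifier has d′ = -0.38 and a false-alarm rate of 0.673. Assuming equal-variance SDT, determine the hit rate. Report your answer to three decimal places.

hit rate = 0.527

z(false-alarm rate) = z(0.673) = 0.4482
z(H) = z(FA) + d' = 0.4482 + (-0.38) = 0.0682
hit rate = Φ(0.0682) = 0.5272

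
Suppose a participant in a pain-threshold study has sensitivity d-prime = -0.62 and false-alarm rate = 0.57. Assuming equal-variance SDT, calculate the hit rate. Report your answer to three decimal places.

hit rate = 0.329

z(false-alarm rate) = z(0.57) = 0.1764
z(H) = z(FA) + d' = 0.1764 + (-0.62) = -0.4436
hit rate = Φ(-0.4436) = 0.3287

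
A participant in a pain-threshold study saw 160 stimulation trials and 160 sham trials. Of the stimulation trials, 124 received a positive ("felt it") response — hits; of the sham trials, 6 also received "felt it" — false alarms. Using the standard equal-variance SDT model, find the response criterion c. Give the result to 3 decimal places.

H = 124/160 = 0.7750
FA = 6/160 = 0.0375
z(H) = 0.7554
z(FA) = -1.7805
c = −½·[z(H) + z(FA)] = −0.5 × (0.7554 + (-1.7805)) = 0.51255
c > 0: the participant has a conservative response bias.

c = 0.513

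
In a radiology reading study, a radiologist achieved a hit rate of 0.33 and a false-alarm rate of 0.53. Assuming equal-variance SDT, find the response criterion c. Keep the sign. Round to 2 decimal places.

c = 0.18

z(0.33) = -0.4399, z(0.53) = 0.0753
c = −½·[z(H) + z(FA)] = −0.5 × (-0.4399 + 0.0753) = 0.1823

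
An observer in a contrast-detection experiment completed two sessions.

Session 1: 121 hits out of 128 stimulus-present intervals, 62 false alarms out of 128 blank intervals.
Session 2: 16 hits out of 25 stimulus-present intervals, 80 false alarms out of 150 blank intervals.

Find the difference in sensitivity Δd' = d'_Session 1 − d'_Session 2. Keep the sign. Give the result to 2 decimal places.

Δd' = 1.37

Session 1: z(0.9453) = 1.601, z(0.4844) = -0.039, d' = 1.640
Session 2: z(0.6400) = 0.358, z(0.5333) = 0.084, d' = 0.274
Δd' = d'_Session 1 − d'_Session 2 = 1.640 − 0.274 = 1.366
Session 1 has the higher sensitivity.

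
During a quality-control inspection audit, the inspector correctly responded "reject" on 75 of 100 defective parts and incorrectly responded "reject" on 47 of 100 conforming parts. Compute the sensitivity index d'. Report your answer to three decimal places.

d' = 0.750

H = 75/100 = 0.7500
FA = 47/100 = 0.4700
Φ⁻¹(H) = 0.6745
Φ⁻¹(FA) = -0.0753
d' = z(H) − z(FA) = 0.6745 − (-0.0753) = 0.7498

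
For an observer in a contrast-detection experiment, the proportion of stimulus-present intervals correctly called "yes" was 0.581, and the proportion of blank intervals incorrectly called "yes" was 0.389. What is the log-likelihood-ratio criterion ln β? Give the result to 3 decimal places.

ln β = 0.019

z(0.581) = 0.2045, z(0.389) = -0.2819
ln β = −½·[z(H)² − z(FA)²] = −0.5 × (0.0418 − 0.0795) = 0.01885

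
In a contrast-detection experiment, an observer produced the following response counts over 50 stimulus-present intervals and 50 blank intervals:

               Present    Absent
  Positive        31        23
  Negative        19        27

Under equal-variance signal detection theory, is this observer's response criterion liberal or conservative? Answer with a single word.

z(H) = 0.305, z(FA) = -0.100
c = −½·(z(H) + z(FA)) = -0.1025
c < 0 → liberal criterion (biased toward responding “yes”).

liberal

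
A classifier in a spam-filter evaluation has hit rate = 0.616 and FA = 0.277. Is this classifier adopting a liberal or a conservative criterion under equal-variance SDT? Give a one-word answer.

conservative

z(H) = 0.295, z(FA) = -0.592
c = −½·(z(H) + z(FA)) = 0.1485
c > 0 → conservative criterion (biased toward responding “no”).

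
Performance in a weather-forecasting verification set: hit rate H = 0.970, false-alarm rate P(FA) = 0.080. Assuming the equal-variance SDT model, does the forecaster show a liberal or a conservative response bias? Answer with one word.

z(H) = 1.881, z(FA) = -1.405
c = −½·(z(H) + z(FA)) = -0.238
c < 0 → liberal criterion (biased toward responding “yes”).

liberal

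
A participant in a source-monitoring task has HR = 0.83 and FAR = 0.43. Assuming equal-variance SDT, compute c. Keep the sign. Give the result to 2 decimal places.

Φ⁻¹(H) = Φ⁻¹(0.83) = 0.9542
Φ⁻¹(FA) = Φ⁻¹(0.43) = -0.1764
c = −½·[z(H) + z(FA)] = −0.5 × (0.9542 + (-0.1764)) = -0.3889
c < 0: the participant has a liberal response bias.

c = -0.39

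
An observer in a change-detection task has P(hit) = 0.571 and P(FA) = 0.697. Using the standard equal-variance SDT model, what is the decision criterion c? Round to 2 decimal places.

Φ⁻¹(H) = 0.1789
Φ⁻¹(FA) = 0.5158
c = −½·[z(H) + z(FA)] = −0.5 × (0.1789 + 0.5158) = -0.34735

c = -0.35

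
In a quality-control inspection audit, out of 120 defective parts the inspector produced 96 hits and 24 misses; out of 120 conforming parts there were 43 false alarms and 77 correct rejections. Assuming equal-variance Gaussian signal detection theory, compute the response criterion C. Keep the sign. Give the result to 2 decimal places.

C = -0.24

H = 96/120 = 0.8000
FA = 43/120 = 0.3583
z(0.8000) = 0.8416, z(0.3583) = -0.3630
c = −½·[z(H) + z(FA)] = −0.5 × (0.8416 + (-0.3630)) = -0.2393
c < 0: the inspector has a liberal response bias.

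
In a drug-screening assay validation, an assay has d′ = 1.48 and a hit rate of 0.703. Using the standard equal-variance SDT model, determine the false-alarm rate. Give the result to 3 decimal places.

z(hit rate) = z(0.703) = 0.5330
z(FA) = z(H) − d' = 0.5330 − 1.48 = -0.9470
false-alarm rate = Φ(-0.9470) = 0.1718

false-alarm rate = 0.172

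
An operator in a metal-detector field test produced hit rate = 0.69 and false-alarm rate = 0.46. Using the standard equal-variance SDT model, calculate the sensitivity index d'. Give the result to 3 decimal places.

d' = 0.596

z(0.69) = 0.4959, z(0.46) = -0.1004
d' = z(H) − z(FA) = 0.4959 − (-0.1004) = 0.5963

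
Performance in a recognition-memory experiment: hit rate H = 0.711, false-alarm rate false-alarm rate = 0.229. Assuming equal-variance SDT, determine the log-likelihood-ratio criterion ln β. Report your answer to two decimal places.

Φ⁻¹(H) = Φ⁻¹(0.711) = 0.556
Φ⁻¹(FA) = Φ⁻¹(0.229) = -0.742
ln β = −½·[z(H)² − z(FA)²] = −0.5 × (0.309 − 0.551) = 0.121

ln β = 0.12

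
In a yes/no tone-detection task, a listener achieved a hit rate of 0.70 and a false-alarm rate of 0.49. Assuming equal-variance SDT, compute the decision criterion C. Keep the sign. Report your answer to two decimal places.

C = -0.25

z(H) = 0.524
z(FA) = -0.025
c = −½·[z(H) + z(FA)] = −0.5 × (0.524 + (-0.025)) = -0.2495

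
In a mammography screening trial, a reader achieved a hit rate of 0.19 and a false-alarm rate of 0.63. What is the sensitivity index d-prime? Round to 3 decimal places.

z(H) = z(0.19) = -0.8779
z(FA) = z(0.63) = 0.3319
d' = z(H) − z(FA) = -0.8779 − 0.3319 = -1.2098

d-prime = -1.210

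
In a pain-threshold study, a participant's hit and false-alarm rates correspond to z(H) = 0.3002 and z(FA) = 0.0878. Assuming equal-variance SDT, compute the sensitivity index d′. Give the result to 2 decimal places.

d' = z(H) − z(FA) = 0.3002 − 0.0878 = 0.2124

d′ = 0.21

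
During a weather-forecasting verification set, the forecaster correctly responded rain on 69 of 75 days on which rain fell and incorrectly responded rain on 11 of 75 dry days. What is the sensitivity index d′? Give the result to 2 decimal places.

d′ = 2.46

H = 69/75 = 0.9200
FA = 11/75 = 0.1467
z(H) = 1.405
z(FA) = -1.051
d' = z(H) − z(FA) = 1.405 − (-1.051) = 2.456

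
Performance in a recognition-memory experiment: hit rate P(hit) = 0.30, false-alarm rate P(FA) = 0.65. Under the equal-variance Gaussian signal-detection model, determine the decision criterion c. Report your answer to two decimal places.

c = 0.07

z(H) = z(0.30) = -0.5244
z(FA) = z(0.65) = 0.3853
c = −½·[z(H) + z(FA)] = −0.5 × (-0.5244 + 0.3853) = 0.06955
c > 0: the participant has a conservative response bias.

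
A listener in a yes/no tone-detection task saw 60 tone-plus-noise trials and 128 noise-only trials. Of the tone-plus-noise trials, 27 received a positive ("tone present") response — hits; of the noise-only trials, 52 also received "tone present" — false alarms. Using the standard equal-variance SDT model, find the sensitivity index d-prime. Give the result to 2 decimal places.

H = 27/60 = 0.4500
FA = 52/128 = 0.4062
Φ⁻¹(H) = -0.126
Φ⁻¹(FA) = -0.237
d' = z(H) − z(FA) = -0.126 − (-0.237) = 0.111

d-prime = 0.11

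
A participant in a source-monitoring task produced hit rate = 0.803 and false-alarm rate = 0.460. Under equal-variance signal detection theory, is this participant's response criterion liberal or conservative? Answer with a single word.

liberal

z(H) = 0.852, z(FA) = -0.100
c = −½·(z(H) + z(FA)) = -0.376
c < 0 → liberal criterion (biased toward responding “yes”).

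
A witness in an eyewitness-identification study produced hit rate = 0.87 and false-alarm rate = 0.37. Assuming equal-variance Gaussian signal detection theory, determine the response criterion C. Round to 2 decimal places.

Φ⁻¹(0.87) = 1.126, Φ⁻¹(0.37) = -0.332
c = −½·[z(H) + z(FA)] = −0.5 × (1.126 + (-0.332)) = -0.397

C = -0.40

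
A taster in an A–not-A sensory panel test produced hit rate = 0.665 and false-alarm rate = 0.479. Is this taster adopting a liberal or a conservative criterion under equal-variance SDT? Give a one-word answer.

liberal

z(H) = 0.426, z(FA) = -0.053
c = −½·(z(H) + z(FA)) = -0.1865
c < 0 → liberal criterion (biased toward responding “yes”).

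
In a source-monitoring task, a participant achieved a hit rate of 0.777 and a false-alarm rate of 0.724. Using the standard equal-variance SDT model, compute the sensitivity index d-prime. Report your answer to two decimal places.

d-prime = 0.17

Φ⁻¹(H) = Φ⁻¹(0.777) = 0.7621
Φ⁻¹(FA) = Φ⁻¹(0.724) = 0.5948
d' = z(H) − z(FA) = 0.7621 − 0.5948 = 0.1673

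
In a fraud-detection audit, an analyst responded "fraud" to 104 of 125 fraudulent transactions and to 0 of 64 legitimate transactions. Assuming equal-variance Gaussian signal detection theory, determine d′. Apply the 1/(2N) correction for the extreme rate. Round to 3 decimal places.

d′ = 3.380

The false-alarm rate is 0/64 = 0, so apply the 1/(2N) correction: FA → 1/(2·64) = 0.00781.
z(H) = z(0.83200) = 0.9621
z(FA) = z(0.00781) = -2.4177
d' = 0.9621 − (-2.4177) = 3.3798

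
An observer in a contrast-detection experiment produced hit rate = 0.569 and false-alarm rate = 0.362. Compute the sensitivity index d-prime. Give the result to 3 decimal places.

z(0.569) = 0.1738, z(0.362) = -0.3531
d' = z(H) − z(FA) = 0.1738 − (-0.3531) = 0.5269

d-prime = 0.527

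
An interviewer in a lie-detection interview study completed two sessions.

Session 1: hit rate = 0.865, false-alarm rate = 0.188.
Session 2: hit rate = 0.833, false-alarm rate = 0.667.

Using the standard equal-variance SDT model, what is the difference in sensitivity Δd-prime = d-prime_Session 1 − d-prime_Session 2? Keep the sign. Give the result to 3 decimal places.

Session 1: z(0.865) = 1.1031, z(0.188) = -0.8853, d' = 1.9884
Session 2: z(0.833) = 0.9661, z(0.667) = 0.4316, d' = 0.5345
Δd' = d'_Session 1 − d'_Session 2 = 1.9884 − 0.5345 = 1.4539
Session 1 has the higher sensitivity.

Δd-prime = 1.454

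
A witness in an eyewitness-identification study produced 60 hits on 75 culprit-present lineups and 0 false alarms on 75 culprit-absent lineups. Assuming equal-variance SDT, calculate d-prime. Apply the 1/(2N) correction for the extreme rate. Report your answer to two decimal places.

d-prime = 3.32

The false-alarm rate is 0/75 = 0, so apply the 1/(2N) correction: FA → 1/(2·75) = 0.00667.
z(H) = z(0.80000) = 0.842
z(FA) = z(0.00667) = -2.475
d' = 0.842 − (-2.475) = 3.317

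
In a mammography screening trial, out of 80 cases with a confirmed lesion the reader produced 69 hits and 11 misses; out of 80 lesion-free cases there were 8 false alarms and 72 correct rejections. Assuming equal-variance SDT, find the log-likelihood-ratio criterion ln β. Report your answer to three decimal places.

ln β = 0.225

H = 69/80 = 0.8625
FA = 8/80 = 0.1000
z(0.8625) = 1.0916, z(0.1000) = -1.2816
ln β = −½·[z(H)² − z(FA)²] = −0.5 × (1.1916 − 1.6425) = 0.22545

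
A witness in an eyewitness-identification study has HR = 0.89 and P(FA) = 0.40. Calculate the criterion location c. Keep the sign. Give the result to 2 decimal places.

c = -0.49

z(0.89) = 1.227, z(0.40) = -0.253
c = −½·[z(H) + z(FA)] = −0.5 × (1.227 + (-0.253)) = -0.487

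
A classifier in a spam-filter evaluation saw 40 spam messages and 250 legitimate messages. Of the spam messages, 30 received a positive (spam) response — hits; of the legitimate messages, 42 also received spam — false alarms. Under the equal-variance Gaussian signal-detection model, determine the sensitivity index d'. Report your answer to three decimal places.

d' = 1.637

H = 30/40 = 0.7500
FA = 42/250 = 0.1680
z(H) = 0.6745
z(FA) = -0.9621
d' = z(H) − z(FA) = 0.6745 − (-0.9621) = 1.6366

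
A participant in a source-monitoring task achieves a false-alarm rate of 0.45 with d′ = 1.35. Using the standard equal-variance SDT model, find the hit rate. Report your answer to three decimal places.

hit rate = 0.890

z(false-alarm rate) = z(0.45) = -0.1257
z(H) = z(FA) + d' = -0.1257 + 1.35 = 1.2243
hit rate = Φ(1.2243) = 0.8896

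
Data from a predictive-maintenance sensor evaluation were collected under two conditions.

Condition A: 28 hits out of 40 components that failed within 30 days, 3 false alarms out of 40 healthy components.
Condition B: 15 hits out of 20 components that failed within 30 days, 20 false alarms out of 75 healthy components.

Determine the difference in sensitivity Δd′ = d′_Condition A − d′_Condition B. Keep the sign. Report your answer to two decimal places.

Condition A: z(0.7000) = 0.524, z(0.0750) = -1.440, d' = 1.964
Condition B: z(0.7500) = 0.674, z(0.2667) = -0.623, d' = 1.297
Δd' = d'_Condition A − d'_Condition B = 1.964 − 1.297 = 0.667
Condition A has the higher sensitivity.

Δd′ = 0.67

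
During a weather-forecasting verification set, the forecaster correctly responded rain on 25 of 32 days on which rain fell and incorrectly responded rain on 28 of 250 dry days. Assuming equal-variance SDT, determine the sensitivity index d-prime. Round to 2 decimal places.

d-prime = 1.99

H = 25/32 = 0.7812
FA = 28/250 = 0.1120
z(H) = 0.7763
z(FA) = -1.2160
d' = z(H) − z(FA) = 0.7763 − (-1.2160) = 1.9923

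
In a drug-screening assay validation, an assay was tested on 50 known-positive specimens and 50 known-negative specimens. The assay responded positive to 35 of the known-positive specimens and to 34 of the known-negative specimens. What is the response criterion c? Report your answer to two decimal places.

c = -0.50

H = 35/50 = 0.7000
FA = 34/50 = 0.6800
z(H) = 0.524
z(FA) = 0.468
c = −½·[z(H) + z(FA)] = −0.5 × (0.524 + 0.468) = -0.496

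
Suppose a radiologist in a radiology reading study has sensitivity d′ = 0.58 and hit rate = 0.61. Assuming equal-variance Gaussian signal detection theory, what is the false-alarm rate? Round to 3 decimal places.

z(hit rate) = z(0.61) = 0.2793
z(FA) = z(H) − d' = 0.2793 − 0.58 = -0.3007
false-alarm rate = Φ(-0.3007) = 0.3818

false-alarm rate = 0.382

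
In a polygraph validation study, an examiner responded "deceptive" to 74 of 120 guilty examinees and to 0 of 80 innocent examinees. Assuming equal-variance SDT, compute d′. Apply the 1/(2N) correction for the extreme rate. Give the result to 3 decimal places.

d′ = 2.794

The false-alarm rate is 0/80 = 0, so apply the 1/(2N) correction: FA → 1/(2·80) = 0.00625.
z(H) = z(0.61667) = 0.2967
z(FA) = z(0.00625) = -2.4977
d' = 0.2967 − (-2.4977) = 2.7944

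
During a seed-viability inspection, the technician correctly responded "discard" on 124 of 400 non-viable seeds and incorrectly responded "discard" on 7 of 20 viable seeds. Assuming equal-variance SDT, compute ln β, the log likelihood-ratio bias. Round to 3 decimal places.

ln β = -0.049

H = 124/400 = 0.3100
FA = 7/20 = 0.3500
z(H) = -0.4959
z(FA) = -0.3853
ln β = −½·[z(H)² − z(FA)²] = −0.5 × (0.2459 − 0.1485) = -0.0487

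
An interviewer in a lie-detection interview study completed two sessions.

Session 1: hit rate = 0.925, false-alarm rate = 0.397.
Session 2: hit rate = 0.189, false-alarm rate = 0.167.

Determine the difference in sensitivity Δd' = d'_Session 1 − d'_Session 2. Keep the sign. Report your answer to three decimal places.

Δd' = 1.616

Session 1: z(0.925) = 1.4395, z(0.397) = -0.2611, d' = 1.7006
Session 2: z(0.189) = -0.8816, z(0.167) = -0.9661, d' = 0.0845
Δd' = d'_Session 1 − d'_Session 2 = 1.7006 − 0.0845 = 1.6161
Session 1 has the higher sensitivity.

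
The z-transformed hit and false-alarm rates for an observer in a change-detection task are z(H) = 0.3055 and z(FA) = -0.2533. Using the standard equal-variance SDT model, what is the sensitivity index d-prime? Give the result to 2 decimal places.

d' = z(H) − z(FA) = 0.3055 − (-0.2533) = 0.5588

d-prime = 0.56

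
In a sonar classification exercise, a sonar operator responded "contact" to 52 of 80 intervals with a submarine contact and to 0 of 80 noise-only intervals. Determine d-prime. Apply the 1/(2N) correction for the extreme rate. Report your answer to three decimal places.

d-prime = 2.883

The false-alarm rate is 0/80 = 0, so apply the 1/(2N) correction: FA → 1/(2·80) = 0.00625.
z(H) = z(0.65000) = 0.3853
z(FA) = z(0.00625) = -2.4977
d' = 0.3853 − (-2.4977) = 2.8830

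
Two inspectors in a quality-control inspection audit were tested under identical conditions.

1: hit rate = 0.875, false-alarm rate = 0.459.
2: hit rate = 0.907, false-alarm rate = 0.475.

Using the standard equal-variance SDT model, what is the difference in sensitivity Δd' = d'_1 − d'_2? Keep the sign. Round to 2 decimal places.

Δd' = -0.13

1: z(0.875) = 1.150, z(0.459) = -0.103, d' = 1.253
2: z(0.907) = 1.323, z(0.475) = -0.063, d' = 1.386
Δd' = d'_1 − d'_2 = 1.253 − 1.386 = -0.133
2 has the higher sensitivity.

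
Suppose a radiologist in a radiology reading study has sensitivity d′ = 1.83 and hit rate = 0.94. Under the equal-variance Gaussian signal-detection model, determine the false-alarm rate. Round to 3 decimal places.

false-alarm rate = 0.392

z(hit rate) = z(0.94) = 1.5548
z(FA) = z(H) − d' = 1.5548 − 1.83 = -0.2752
false-alarm rate = Φ(-0.2752) = 0.3916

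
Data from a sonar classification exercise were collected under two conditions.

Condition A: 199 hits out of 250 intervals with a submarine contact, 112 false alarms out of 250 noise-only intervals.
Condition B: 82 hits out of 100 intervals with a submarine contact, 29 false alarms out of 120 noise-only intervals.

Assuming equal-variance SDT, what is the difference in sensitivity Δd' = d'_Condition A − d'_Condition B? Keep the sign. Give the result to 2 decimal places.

Condition A: z(0.7960) = 0.827, z(0.4480) = -0.131, d' = 0.958
Condition B: z(0.8200) = 0.915, z(0.2417) = -0.701, d' = 1.616
Δd' = d'_Condition A − d'_Condition B = 0.958 − 1.616 = -0.658
Condition B has the higher sensitivity.

Δd' = -0.66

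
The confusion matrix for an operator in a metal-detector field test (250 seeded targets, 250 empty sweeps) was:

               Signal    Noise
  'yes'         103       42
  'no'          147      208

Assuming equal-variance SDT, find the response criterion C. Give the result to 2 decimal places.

H = 103/250 = 0.4120
FA = 42/250 = 0.1680
z(H) = z(0.4120) = -0.222
z(FA) = z(0.1680) = -0.962
c = −½·[z(H) + z(FA)] = −0.5 × (-0.222 + (-0.962)) = 0.592

C = 0.59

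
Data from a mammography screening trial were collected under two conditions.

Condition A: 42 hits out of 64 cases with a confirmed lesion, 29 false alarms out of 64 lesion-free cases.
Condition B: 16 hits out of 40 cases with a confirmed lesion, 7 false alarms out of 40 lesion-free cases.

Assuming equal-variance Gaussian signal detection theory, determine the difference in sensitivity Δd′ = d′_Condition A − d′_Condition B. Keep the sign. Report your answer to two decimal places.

Condition A: z(0.6562) = 0.402, z(0.4531) = -0.118, d' = 0.520
Condition B: z(0.4000) = -0.253, z(0.1750) = -0.935, d' = 0.682
Δd' = d'_Condition A − d'_Condition B = 0.520 − 0.682 = -0.162
Condition B has the higher sensitivity.

Δd′ = -0.16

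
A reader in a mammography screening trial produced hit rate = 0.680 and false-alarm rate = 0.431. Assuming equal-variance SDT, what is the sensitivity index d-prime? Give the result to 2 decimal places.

Φ⁻¹(H) = Φ⁻¹(0.680) = 0.468
Φ⁻¹(FA) = Φ⁻¹(0.431) = -0.174
d' = z(H) − z(FA) = 0.468 − (-0.174) = 0.642

d-prime = 0.64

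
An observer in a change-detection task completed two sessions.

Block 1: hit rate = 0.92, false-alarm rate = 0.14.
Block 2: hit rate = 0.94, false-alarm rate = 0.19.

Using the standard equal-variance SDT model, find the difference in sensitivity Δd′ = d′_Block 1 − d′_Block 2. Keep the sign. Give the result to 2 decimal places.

Δd′ = 0.05

Block 1: z(0.92) = 1.405, z(0.14) = -1.080, d' = 2.485
Block 2: z(0.94) = 1.555, z(0.19) = -0.878, d' = 2.433
Δd' = d'_Block 1 − d'_Block 2 = 2.485 − 2.433 = 0.052
Block 1 has the higher sensitivity.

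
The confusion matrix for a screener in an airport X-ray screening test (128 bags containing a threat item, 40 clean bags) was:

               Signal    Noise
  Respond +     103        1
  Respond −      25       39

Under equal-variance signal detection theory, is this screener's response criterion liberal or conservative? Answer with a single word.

z(H) = 0.858, z(FA) = -1.960
c = −½·(z(H) + z(FA)) = 0.551
c > 0 → conservative criterion (biased toward responding “no”).

conservative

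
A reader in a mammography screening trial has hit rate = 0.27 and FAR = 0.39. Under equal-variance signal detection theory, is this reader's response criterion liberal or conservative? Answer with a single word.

conservative

z(H) = -0.613, z(FA) = -0.279
c = −½·(z(H) + z(FA)) = 0.446
c > 0 → conservative criterion (biased toward responding “no”).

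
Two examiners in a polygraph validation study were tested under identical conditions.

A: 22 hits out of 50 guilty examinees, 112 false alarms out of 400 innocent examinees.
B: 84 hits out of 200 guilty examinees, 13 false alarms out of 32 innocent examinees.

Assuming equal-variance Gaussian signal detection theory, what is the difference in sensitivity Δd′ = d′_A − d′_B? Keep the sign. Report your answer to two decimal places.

Δd′ = 0.40

A: z(0.4400) = -0.151, z(0.2800) = -0.583, d' = 0.432
B: z(0.4200) = -0.202, z(0.4062) = -0.237, d' = 0.035
Δd' = d'_A − d'_B = 0.432 − 0.035 = 0.397
A has the higher sensitivity.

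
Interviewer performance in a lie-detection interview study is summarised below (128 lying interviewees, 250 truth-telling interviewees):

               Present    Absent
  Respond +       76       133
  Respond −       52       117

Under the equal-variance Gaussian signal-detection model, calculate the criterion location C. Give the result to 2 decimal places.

C = -0.16

H = 76/128 = 0.5938
FA = 133/250 = 0.5320
z(H) = z(0.5938) = 0.2373
z(FA) = z(0.5320) = 0.0803
c = −½·[z(H) + z(FA)] = −0.5 × (0.2373 + 0.0803) = -0.1588
c < 0: the interviewer has a liberal response bias.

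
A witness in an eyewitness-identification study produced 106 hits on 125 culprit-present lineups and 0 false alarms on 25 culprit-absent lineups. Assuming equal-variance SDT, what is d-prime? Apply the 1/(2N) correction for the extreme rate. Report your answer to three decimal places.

The false-alarm rate is 0/25 = 0, so apply the 1/(2N) correction: FA → 1/(2·25) = 0.02000.
z(H) = z(0.84800) = 1.0279
z(FA) = z(0.02000) = -2.0537
d' = 1.0279 − (-2.0537) = 3.0816

d-prime = 3.082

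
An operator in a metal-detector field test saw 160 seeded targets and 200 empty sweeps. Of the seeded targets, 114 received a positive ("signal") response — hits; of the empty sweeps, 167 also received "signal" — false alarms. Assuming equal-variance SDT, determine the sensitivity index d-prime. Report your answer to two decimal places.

d-prime = -0.41

H = 114/160 = 0.7125
FA = 167/200 = 0.8350
z(H) = z(0.7125) = 0.561
z(FA) = z(0.8350) = 0.974
d' = z(H) − z(FA) = 0.561 − 0.974 = -0.413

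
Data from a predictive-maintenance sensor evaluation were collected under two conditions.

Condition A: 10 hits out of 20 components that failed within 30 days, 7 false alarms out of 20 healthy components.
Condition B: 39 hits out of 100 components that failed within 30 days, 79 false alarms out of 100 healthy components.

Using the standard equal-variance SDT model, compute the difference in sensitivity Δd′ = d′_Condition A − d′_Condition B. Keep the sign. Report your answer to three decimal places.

Condition A: z(0.5000) = 0.0000, z(0.3500) = -0.3853, d' = 0.3853
Condition B: z(0.3900) = -0.2793, z(0.7900) = 0.8064, d' = -1.0857
Δd' = d'_Condition A − d'_Condition B = 0.3853 − (-1.0857) = 1.4710
Condition A has the higher sensitivity.

Δd′ = 1.471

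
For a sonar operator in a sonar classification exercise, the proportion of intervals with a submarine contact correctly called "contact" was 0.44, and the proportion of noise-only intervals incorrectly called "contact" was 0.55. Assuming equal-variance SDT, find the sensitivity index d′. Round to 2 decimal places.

z(0.44) = -0.151, z(0.55) = 0.126
d' = z(H) − z(FA) = -0.151 − 0.126 = -0.277

d′ = -0.28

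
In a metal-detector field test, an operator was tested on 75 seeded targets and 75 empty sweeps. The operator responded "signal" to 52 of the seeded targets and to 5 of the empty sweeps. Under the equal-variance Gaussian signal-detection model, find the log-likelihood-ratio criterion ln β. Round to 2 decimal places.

H = 52/75 = 0.6933
FA = 5/75 = 0.0667
Φ⁻¹(H) = 0.505
Φ⁻¹(FA) = -1.501
ln β = −½·[z(H)² − z(FA)²] = −0.5 × (0.255 − 2.253) = 0.999

ln β = 1.00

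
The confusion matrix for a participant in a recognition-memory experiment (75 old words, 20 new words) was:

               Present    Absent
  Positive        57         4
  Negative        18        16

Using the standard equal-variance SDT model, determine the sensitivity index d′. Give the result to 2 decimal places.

H = 57/75 = 0.7600
FA = 4/20 = 0.2000
z(0.7600) = 0.7063, z(0.2000) = -0.8416
d' = z(H) − z(FA) = 0.7063 − (-0.8416) = 1.5479

d′ = 1.55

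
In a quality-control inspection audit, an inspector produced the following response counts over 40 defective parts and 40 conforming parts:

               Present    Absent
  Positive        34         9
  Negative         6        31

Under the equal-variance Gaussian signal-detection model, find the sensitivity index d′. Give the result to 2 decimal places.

d′ = 1.79

H = 34/40 = 0.8500
FA = 9/40 = 0.2250
z(H) = z(0.8500) = 1.036
z(FA) = z(0.2250) = -0.755
d' = z(H) − z(FA) = 1.036 − (-0.755) = 1.791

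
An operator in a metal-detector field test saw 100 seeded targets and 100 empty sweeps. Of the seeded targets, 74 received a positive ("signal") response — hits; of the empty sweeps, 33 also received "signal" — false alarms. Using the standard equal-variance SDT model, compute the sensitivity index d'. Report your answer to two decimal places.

d' = 1.08

H = 74/100 = 0.7400
FA = 33/100 = 0.3300
z(H) = 0.6433
z(FA) = -0.4399
d' = z(H) − z(FA) = 0.6433 − (-0.4399) = 1.0832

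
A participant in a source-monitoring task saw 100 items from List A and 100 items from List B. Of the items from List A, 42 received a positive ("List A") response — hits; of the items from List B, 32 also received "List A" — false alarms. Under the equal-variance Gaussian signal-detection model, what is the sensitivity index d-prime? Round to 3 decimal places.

d-prime = 0.266

H = 42/100 = 0.4200
FA = 32/100 = 0.3200
z(H) = -0.2019
z(FA) = -0.4677
d' = z(H) − z(FA) = -0.2019 − (-0.4677) = 0.2658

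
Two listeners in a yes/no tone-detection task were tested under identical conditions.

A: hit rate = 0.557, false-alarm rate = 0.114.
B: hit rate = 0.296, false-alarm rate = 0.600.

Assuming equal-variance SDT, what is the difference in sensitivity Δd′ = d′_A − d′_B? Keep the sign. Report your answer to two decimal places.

A: z(0.557) = 0.143, z(0.114) = -1.206, d' = 1.349
B: z(0.296) = -0.536, z(0.600) = 0.253, d' = -0.789
Δd' = d'_A − d'_B = 1.349 − (-0.789) = 2.138
A has the higher sensitivity.

Δd′ = 2.14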